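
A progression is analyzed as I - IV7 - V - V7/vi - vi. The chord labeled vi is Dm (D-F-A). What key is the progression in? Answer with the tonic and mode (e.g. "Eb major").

F major

The chord Dm is a minor triad rooted on D; its label is vi.
vi on D implies D is the submediant; that puts the tonic at F, and the lowercase numeral fits major mode.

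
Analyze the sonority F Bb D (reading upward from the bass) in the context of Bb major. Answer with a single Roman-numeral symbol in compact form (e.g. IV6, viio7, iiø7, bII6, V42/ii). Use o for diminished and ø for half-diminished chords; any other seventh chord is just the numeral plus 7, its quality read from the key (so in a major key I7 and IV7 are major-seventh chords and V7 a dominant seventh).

Stacked in thirds the chord is Bb-D-F: a major triad on Bb.
Bb is scale degree 1 in Bb major, and a major triad on that degree is written I.
With F in the bass the chord is in second inversion, so the figured bass is 64.

I64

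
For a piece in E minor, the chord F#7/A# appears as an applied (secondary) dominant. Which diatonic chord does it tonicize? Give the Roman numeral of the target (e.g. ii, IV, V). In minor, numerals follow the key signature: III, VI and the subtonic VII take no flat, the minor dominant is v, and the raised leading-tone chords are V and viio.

The chord is a dominant seventh chord on F#.
A dominant resolves down a perfect fifth: F# → B. In E minor, B is scale degree 5, i.e. V.

V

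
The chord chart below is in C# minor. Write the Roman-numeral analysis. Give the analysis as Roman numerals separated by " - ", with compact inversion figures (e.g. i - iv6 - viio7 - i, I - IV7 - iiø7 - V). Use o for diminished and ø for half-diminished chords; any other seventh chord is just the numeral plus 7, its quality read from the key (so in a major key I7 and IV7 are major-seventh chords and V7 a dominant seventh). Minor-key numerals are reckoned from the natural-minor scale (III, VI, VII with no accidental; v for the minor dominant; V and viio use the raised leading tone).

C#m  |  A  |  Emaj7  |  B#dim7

i - VI - III7 - viio7

C#m: minor triad on C# = scale degree 1 → i.
A: major triad on A = scale degree 6 → VI.
Emaj7: root E is the mediant; major seventh chord there is III7.
B#dim7: root B# is the leading tone; fully diminished seventh chord there is viio7.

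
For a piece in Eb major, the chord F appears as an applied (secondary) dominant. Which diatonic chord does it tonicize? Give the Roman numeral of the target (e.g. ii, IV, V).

V

The chord is a major triad on F.
A dominant resolves down a perfect fifth: F → Bb. In Eb major, Bb is scale degree 5, i.e. V.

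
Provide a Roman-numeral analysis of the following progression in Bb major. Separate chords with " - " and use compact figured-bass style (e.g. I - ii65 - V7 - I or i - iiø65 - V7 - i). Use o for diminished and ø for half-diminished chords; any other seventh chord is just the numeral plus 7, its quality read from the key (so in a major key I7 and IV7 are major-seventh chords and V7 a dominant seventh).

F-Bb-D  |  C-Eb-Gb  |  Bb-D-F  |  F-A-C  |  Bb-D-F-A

I64 - iio - I - V - I7

F-Bb-D: root Bb is the tonic; major triad there is I64.
C-Eb-Gb: C with this quality isn't in the key; it's iio, borrowed from the parallel minor.
Bb-D-F has root Bb, degree 1 in Bb major, so I.
F-A-C: major triad on F = scale degree 5 → V.
Bb-D-F-A: root Bb is the tonic; major seventh chord there is I7.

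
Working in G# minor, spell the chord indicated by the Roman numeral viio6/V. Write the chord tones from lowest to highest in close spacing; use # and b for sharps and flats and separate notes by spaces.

viio6/V is a secondary leading-tone chord. The target V is D# in G# minor; the applied chord is rooted a semitone below, on C##.
Building a diminished triad on C## gives C##-E#-G#.
With the 6 figure the chord is in first inversion; from the bass E# upward in close position it reads E#-G#-C##.

E# G# C##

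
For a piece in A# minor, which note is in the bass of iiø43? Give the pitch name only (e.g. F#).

iiø in A# minor has root B#; the chord is B#-D#-F#-A#.
The figure 43 means second inversion — the fifth is in the bass.

F#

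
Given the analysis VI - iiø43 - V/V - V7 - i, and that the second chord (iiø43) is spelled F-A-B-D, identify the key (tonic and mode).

The anchor chord is a half-diminished seventh chord on B, labeled iiø43.
Counting down one scale step from B places the tonic on A; a half-diminished seventh chord on degree 2 is diatonic only in minor.

A minor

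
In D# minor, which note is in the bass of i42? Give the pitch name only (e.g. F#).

i in D# minor has root D#; the chord is D#-F#-A#-C#.
The figure 42 means third inversion — the seventh is in the bass.

C#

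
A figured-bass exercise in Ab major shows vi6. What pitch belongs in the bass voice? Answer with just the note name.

vi in Ab major has root F; the chord is F-Ab-C.
The figure 6 means first inversion — the third is in the bass.

Ab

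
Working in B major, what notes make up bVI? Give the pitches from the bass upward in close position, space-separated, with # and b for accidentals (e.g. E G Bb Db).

G B D

Scale degree 6 in B major is G#; lowering it a half step gives G. bVI is a major triad on the lowered sixth degree, borrowed from the parallel minor.
So the chord is G-B-D.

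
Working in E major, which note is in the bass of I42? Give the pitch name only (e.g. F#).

D#

I in E major has root E; the chord is E-G#-B-D#.
The figure 42 means third inversion — the seventh is in the bass.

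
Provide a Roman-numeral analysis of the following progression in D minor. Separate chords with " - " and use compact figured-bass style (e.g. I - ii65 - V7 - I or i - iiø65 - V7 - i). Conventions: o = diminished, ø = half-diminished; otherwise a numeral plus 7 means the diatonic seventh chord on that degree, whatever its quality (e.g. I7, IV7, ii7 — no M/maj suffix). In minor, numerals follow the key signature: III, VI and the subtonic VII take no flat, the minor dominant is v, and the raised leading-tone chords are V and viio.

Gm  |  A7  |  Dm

Gm has root G, degree 4 in D minor, so iv.
A7: root A is the dominant; dominant seventh chord there is V7.
Dm has root D, degree 1 in D minor, so i.

iv - V7 - i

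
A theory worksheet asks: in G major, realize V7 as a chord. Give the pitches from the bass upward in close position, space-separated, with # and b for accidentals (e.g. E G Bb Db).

The numeral's case and figure indicate a dominant seventh chord. In G major its root, the fifth degree, is D.
That chord is spelled D-F#-A-C.

D F# A C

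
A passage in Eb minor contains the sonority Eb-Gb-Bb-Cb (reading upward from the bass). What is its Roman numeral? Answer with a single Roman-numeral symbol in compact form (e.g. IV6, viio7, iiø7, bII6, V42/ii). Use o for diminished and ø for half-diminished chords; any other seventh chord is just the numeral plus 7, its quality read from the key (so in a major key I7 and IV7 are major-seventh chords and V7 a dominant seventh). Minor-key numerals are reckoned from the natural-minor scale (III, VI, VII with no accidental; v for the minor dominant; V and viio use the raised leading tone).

VI65

The pitches Cb-Eb-Gb-Bb form a major seventh chord rooted on Cb.
In Eb minor, Cb is the submediant; the diatonic major seventh chord there is VI7.
With Eb in the bass the chord is in first inversion, so the figured bass is 65.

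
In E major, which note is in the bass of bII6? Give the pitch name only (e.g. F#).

bII in E major has root F; the chord is F-A-C.
The figure 6 means first inversion — the third is in the bass.

A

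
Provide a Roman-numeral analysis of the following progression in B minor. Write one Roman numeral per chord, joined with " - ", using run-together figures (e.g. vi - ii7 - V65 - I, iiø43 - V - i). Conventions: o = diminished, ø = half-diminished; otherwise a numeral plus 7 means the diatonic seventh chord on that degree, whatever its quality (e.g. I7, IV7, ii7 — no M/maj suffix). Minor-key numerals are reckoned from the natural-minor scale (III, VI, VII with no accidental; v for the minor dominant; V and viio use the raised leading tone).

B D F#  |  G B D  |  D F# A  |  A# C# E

i - VI - III - viio

B-D-F#: root B is the tonic; minor triad there is i.
G-B-D: major triad on G = scale degree 6 → VI.
D-F#-A: major triad on D = scale degree 3 → III.
A#-C#-E: root A# is the leading tone; diminished triad there is viio.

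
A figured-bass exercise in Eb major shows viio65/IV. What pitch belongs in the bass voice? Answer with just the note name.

Bb

The applied chord viio65/IV is rooted on G: G-Bb-Db-Fb.
The figure 65 means first inversion — the third is in the bass.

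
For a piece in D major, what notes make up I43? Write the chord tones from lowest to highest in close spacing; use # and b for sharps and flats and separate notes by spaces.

A C# D F#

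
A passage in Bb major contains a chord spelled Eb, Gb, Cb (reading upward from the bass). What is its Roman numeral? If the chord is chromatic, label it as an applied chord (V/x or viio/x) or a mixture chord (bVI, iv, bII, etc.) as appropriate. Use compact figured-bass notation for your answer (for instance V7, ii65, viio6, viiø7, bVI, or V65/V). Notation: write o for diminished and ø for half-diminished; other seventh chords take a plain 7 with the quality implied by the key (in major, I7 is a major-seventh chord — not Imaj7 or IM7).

bII6

The pitches Cb-Eb-Gb form a major triad rooted on Cb.
Cb is the lowered second degree of Bb major (diatonic 2 would be C). This is the Neapolitan sixth — a major triad on the lowered second degree, here in its customary first inversion.
With Eb in the bass the chord is in first inversion, so the figured bass is 6.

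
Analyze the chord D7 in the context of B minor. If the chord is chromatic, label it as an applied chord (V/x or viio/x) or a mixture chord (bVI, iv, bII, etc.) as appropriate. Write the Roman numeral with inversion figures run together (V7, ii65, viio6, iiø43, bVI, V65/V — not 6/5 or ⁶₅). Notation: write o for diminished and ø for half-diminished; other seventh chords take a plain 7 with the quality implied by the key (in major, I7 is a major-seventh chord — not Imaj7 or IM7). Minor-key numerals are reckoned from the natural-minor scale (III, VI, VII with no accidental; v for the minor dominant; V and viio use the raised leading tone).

V7/VI

The pitches D-F#-A-C form a dominant seventh chord rooted on D.
D is not a diatonic chord root with this quality in B minor, but it lies a perfect fifth above G (VI), so the chord functions as an applied dominant of VI.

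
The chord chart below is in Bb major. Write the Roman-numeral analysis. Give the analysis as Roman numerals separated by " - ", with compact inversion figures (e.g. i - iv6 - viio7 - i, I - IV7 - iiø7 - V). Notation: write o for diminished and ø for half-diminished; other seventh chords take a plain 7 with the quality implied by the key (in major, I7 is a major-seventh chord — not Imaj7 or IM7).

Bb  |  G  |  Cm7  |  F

Bb: root Bb is the tonic; major triad there is I.
G is the secondary dominant of ii (major triad on G): V/ii.
Cm7 has root C, degree 2 in Bb major, so ii7.
F: major triad on F = scale degree 5 → V.

I - V/ii - ii7 - V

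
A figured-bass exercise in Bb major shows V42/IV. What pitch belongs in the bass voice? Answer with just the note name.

Ab

The applied chord V42/IV is rooted on Bb: Bb-D-F-Ab.
The figure 42 means third inversion — the seventh is in the bass.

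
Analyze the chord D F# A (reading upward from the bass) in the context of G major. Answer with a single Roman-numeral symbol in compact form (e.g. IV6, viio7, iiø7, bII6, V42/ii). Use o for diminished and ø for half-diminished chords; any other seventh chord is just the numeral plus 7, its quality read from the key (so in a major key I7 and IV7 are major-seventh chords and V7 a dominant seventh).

Stacked in thirds the chord is D-F#-A: a major triad on D.
D is scale degree 5 in G major, and a major triad on that degree is written V.

V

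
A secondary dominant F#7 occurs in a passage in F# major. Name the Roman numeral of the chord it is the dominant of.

IV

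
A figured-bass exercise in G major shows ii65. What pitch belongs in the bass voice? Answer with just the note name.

C

ii in G major has root A; the chord is A-C-E-G.
The figure 65 means first inversion — the third is in the bass.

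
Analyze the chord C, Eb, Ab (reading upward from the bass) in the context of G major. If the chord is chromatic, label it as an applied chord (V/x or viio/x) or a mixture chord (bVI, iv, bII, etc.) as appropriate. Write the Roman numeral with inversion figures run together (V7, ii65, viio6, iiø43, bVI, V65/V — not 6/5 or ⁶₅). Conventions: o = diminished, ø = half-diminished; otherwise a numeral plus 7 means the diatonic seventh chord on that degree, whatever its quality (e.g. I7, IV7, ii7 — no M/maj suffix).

bII6

Stacked in thirds the chord is Ab-C-Eb: a major triad on Ab.
Ab is the lowered second degree of G major (diatonic 2 would be A). This is the Neapolitan sixth — a major triad on the lowered second degree, here in its customary first inversion.
With C in the bass the chord is in first inversion, so the figured bass is 6.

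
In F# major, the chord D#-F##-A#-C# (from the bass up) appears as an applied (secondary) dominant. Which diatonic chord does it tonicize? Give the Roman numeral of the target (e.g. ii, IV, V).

ii

The chord is a dominant seventh chord on D#.
A dominant resolves down a perfect fifth: D# → G#. In F# major, G# is scale degree 2, i.e. ii.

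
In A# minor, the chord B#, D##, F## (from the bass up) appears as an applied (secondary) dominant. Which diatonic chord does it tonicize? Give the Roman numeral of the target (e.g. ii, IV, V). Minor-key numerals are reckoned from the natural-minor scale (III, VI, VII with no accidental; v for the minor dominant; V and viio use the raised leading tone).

V

The chord is a major triad on B#.
A dominant resolves down a perfect fifth: B# → E#. In A# minor, E# is scale degree 5, i.e. V.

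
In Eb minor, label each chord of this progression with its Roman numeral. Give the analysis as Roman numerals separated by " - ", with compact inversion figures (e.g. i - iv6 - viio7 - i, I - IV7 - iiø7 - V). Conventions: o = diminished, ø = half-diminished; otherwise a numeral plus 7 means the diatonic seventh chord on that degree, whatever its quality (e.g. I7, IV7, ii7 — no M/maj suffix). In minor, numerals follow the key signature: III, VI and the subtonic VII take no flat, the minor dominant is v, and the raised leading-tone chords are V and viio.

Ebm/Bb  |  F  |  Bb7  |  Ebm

i64 - V/V - V7 - i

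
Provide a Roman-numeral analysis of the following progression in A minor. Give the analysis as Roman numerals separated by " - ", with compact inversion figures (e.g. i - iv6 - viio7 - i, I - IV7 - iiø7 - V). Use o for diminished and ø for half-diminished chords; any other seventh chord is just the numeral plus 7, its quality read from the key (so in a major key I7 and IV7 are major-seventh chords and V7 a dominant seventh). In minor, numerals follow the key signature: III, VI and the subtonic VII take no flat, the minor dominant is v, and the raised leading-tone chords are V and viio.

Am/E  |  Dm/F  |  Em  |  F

Am/E: minor triad on A = scale degree 1 → i64.
Dm/F: root D is the subdominant; minor triad there is iv6.
Em: minor triad on E = scale degree 5 → v.
F has root F, degree 6 in A minor, so VI.

i64 - iv6 - v - VI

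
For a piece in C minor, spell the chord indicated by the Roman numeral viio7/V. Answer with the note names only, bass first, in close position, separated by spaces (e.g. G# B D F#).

F# A C Eb

viio7/V is a secondary leading-tone chord. The target V is G in C minor; the applied chord is rooted a semitone below, on F#.
Building a fully diminished seventh chord on F# gives F#-A-C-Eb.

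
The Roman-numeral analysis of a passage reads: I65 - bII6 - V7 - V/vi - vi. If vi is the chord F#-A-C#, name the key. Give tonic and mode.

A major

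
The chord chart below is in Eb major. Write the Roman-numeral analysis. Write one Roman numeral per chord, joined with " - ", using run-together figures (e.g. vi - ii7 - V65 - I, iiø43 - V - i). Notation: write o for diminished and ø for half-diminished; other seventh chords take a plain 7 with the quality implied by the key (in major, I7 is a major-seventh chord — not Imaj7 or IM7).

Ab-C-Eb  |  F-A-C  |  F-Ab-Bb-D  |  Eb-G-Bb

Ab-C-Eb: major triad on Ab = scale degree 4 → IV.
F-A-C: chromatic; F is V of V, so V/V.
F-Ab-Bb-D: root Bb is the dominant; dominant seventh chord there is V43.
Eb-G-Bb has root Eb, degree 1 in Eb major, so I.

IV - V/V - V43 - I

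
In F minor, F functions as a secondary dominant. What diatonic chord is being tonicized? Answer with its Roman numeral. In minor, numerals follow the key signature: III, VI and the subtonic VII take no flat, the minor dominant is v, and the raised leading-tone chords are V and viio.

The chord is a major triad on F.
A dominant resolves down a perfect fifth: F → Bb. In F minor, Bb is scale degree 4, i.e. iv.

iv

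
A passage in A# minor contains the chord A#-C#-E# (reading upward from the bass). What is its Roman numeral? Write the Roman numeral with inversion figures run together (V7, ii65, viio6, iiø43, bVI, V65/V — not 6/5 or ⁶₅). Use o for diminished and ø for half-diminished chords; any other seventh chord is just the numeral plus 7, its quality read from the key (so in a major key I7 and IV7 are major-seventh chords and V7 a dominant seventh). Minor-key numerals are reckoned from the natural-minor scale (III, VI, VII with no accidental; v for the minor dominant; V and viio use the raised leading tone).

i

Stacked in thirds the chord is A#-C#-E#: a minor triad on A#.
In A# minor, A# is the tonic; the diatonic minor triad there is i.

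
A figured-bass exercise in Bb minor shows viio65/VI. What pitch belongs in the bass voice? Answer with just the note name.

The applied chord viio65/VI is rooted on F: F-Ab-Cb-Ebb.
The figure 65 means first inversion — the third is in the bass.

Ab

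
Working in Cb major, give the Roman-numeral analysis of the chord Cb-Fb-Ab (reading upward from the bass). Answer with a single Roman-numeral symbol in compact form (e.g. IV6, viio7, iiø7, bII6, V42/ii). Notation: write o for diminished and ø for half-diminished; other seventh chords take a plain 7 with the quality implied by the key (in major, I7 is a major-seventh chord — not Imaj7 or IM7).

IV64

Stacked in thirds the chord is Fb-Ab-Cb: a major triad on Fb.
Fb is scale degree 4 in Cb major, and a major triad on that degree is written IV.
With Cb in the bass the chord is in second inversion, so the figured bass is 64.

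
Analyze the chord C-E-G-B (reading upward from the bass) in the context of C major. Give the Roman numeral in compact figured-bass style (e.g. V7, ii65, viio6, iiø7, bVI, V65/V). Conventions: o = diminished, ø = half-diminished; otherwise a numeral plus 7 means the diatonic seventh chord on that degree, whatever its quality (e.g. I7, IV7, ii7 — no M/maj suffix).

I7

Stacked in thirds the chord is C-E-G-B: a major seventh chord on C.
In C major, C is the tonic; the diatonic major seventh chord there is I7.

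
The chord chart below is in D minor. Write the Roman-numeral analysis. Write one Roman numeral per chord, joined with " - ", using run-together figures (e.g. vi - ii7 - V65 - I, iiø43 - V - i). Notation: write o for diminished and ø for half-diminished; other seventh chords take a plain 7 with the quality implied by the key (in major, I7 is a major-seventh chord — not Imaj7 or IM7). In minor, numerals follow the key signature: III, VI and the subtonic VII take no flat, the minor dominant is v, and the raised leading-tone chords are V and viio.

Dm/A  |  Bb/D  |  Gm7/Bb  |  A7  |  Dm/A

i64 - VI6 - iv65 - V7 - i64

Dm/A: root D is the tonic; minor triad there is i64.
Bb/D: major triad on Bb = scale degree 6 → VI6.
Gm7/Bb: root G is the subdominant; minor seventh chord there is iv65.
A7: root A is the dominant; dominant seventh chord there is V7.
Dm/A: root D is the tonic; minor triad there is i64.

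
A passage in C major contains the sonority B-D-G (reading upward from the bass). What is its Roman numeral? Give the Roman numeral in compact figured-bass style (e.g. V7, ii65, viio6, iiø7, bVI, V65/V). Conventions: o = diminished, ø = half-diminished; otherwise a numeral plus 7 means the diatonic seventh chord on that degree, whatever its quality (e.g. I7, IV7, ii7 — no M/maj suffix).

The pitches G-B-D form a major triad rooted on G.
G is scale degree 5 in C major, and a major triad on that degree is written V.
With B in the bass the chord is in first inversion, so the figured bass is 6.

V6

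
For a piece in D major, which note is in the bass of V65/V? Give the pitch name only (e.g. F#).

The applied chord V65/V is rooted on E: E-G#-B-D.
The figure 65 means first inversion — the third is in the bass.

G#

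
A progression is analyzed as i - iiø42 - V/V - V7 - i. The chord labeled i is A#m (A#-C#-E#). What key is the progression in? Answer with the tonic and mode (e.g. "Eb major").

i is given as A#-C#-E# — a minor triad with root A#.
If A# is scale degree 1 and the mode makes that degree carry a minor triad, the tonic is A# and the mode is minor.

A# minor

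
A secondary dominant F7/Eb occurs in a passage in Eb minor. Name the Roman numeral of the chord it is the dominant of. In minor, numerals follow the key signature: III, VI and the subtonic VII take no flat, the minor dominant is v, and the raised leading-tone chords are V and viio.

V

The chord is a dominant seventh chord on F.
A dominant resolves down a perfect fifth: F → Bb. In Eb minor, Bb is scale degree 5, i.e. V.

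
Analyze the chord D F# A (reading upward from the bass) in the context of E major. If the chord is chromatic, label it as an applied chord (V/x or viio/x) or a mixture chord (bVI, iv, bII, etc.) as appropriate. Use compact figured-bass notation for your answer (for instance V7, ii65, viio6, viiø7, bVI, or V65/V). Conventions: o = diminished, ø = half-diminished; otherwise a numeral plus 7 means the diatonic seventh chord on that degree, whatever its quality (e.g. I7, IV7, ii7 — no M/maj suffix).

bVII

Stacked in thirds the chord is D-F#-A: a major triad on D.
D is the lowered seventh degree of E major (diatonic 7 would be D#). This is a major triad on the lowered seventh degree (the subtonic), borrowed from the parallel minor.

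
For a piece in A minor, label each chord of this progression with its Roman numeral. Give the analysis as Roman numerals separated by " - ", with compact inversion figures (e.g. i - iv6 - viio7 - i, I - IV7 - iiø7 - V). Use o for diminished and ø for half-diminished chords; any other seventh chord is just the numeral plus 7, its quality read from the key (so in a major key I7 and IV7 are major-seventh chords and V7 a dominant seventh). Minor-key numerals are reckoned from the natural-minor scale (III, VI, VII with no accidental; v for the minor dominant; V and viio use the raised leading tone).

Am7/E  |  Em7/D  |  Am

i43 - v42 - i

Am7/E: root A is the tonic; minor seventh chord there is i43.
Em7/D: minor seventh chord on E = scale degree 5 → v42.
Am has root A, degree 1 in A minor, so i.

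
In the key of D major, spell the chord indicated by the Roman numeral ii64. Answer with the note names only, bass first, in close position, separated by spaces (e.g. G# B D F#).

B E G

In D major, scale degree 2 is E, and the diatonic chord built there is a minor triad.
That chord is spelled E-G-B.
The figured bass 64 indicates second inversion, placing the fifth (B) in the bass: B-E-G.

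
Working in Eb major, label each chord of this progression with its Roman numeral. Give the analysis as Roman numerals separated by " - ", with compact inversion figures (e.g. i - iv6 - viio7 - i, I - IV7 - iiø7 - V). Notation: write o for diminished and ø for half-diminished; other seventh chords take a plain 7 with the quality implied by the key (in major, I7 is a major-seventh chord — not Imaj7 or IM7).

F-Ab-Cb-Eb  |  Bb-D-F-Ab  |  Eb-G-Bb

iiø7 - V7 - I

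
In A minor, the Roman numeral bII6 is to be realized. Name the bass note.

D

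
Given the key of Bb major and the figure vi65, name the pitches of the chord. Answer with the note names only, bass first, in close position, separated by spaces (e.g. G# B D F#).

In Bb major, the sixth degree is G, and the diatonic chord built there is a minor seventh chord.
That chord is spelled G-Bb-D-F.
The figured bass 65 indicates first inversion, placing the third (Bb) in the bass: Bb-D-F-G.

Bb D F G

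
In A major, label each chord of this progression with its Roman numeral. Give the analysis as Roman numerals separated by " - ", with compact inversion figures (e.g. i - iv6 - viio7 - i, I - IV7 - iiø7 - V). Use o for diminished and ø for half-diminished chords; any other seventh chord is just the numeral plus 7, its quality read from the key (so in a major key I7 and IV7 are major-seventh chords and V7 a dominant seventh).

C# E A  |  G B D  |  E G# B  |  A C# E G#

I6 - bVII - V - I7

C#-E-A: root A is the tonic; major triad there is I6.
G-B-D is non-diatonic — bVII, a mixture chord from A minor.
E-G#-B has root E, degree 5 in A major, so V.
A-C#-E-G#: major seventh chord on A = scale degree 1 → I7.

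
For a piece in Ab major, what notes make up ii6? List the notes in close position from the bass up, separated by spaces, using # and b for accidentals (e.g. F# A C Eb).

In Ab major, the second degree is Bb, and the diatonic chord built there is a minor triad.
That chord is spelled Bb-Db-F.
The figured bass 6 indicates first inversion, placing the third (Db) in the bass: Db-F-Bb.

Db F Bb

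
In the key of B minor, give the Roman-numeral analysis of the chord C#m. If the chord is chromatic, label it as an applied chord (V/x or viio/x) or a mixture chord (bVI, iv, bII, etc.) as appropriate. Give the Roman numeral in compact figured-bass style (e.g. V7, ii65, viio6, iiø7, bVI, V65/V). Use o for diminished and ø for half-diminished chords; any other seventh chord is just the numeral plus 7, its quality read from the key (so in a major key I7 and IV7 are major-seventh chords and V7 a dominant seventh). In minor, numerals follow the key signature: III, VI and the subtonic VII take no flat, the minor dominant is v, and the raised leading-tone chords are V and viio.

Stacked in thirds the chord is C#-E-G#: a minor triad on C#.
C# is the second degree of B minor. This is the minor supertonic, borrowed from the parallel major (the Dorian ii).

ii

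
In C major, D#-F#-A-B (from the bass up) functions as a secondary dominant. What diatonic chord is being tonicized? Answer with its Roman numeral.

iii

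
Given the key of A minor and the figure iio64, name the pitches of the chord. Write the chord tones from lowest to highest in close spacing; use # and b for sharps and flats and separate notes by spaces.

F B D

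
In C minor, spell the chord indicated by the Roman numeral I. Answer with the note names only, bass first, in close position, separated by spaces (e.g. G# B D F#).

C E G

I is the major tonic (Picardy third), borrowed from the parallel major. In C minor that root is C.
So the chord is C-E-G, a major triad.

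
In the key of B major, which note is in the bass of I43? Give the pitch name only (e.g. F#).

I in B major has root B; the chord is B-D#-F#-A#.
The figure 43 means second inversion — the fifth is in the bass.

F#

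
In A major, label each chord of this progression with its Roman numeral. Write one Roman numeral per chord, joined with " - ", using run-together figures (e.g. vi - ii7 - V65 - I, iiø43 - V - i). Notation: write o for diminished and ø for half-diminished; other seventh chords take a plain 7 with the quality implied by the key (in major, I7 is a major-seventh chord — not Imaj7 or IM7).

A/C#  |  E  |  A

A/C# has root A, degree 1 in A major, so I6.
E: root E is the dominant; major triad there is V.
A: root A is the tonic; major triad there is I.

I6 - V - I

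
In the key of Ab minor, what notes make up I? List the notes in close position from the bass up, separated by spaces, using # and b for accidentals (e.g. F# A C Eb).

Scale degree 1 in Ab minor is Ab; here the chord built on it is altered to a major triad. I is the major tonic (Picardy third), borrowed from the parallel major.
So the chord is Ab-C-Eb.

Ab C Eb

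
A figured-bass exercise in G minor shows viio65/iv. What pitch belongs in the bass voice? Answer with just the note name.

D

The applied chord viio65/iv is rooted on B: B-D-F-Ab.
The figure 65 means first inversion — the third is in the bass.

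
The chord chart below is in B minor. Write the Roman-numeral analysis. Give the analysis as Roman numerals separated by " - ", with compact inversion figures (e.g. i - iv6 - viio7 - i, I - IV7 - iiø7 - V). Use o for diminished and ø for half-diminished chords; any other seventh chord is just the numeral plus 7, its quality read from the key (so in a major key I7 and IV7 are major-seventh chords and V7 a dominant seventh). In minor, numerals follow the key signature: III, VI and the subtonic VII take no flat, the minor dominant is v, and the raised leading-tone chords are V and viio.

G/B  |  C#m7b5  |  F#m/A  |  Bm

VI6 - iiø7 - v6 - i

G/B: root G is the submediant; major triad there is VI6.
C#m7b5: root C# is the supertonic; half-diminished seventh chord there is iiø7.
F#m/A: minor triad on F# = scale degree 5 → v6.
Bm has root B, degree 1 in B minor, so i.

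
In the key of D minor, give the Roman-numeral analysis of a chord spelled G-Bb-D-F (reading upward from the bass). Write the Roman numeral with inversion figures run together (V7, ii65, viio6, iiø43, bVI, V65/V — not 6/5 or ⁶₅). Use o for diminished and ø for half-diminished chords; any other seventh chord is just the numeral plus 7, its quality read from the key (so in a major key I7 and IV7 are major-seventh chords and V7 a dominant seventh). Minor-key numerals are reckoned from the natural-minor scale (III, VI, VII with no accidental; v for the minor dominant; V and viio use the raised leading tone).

iv7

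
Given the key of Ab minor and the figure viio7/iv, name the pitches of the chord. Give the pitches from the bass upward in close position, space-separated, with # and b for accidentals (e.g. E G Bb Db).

The slash marks an applied leading-tone chord: viio of iv. In Ab minor, iv is Db, so the leading tone to it is C, a half step below.
Building a fully diminished seventh chord on C gives C-Eb-Gb-Bbb.

C Eb Gb Bbb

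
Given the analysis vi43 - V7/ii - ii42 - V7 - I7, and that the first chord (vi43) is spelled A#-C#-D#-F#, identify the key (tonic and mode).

F# major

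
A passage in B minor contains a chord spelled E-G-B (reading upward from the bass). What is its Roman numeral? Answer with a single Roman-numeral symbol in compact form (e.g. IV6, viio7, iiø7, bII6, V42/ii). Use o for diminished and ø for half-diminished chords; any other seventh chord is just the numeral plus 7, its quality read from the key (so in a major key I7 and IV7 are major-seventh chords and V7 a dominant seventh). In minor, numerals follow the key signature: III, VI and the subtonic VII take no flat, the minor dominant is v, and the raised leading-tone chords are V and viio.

Stacked in thirds the chord is E-G-B: a minor triad on E.
In B minor, E is the subdominant; the diatonic minor triad there is iv.

iv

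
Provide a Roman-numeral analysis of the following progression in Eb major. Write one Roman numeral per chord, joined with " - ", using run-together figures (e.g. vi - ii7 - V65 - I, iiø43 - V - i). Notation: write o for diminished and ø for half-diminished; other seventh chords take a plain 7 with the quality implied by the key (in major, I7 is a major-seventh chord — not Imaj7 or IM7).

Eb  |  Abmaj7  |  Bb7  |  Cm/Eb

I - IV7 - V7 - vi6

Eb: root Eb is the tonic; major triad there is I.
Abmaj7: major seventh chord on Ab = scale degree 4 → IV7.
Bb7: root Bb is the dominant; dominant seventh chord there is V7.
Cm/Eb: root C is the submediant; minor triad there is vi6.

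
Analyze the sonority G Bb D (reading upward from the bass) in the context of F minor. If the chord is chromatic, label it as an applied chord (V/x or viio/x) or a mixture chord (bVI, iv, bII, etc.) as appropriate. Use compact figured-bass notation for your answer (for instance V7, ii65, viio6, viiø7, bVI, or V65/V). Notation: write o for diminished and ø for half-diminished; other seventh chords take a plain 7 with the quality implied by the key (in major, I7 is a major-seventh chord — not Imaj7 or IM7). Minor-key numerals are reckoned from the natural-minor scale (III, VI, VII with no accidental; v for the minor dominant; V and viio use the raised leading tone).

ii

The pitches G-Bb-D form a minor triad rooted on G.
G is the second degree of F minor. This is the minor supertonic, borrowed from the parallel major (the Dorian ii).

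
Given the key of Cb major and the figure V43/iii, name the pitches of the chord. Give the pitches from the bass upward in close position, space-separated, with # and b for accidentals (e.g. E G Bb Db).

F Ab Bb D

The slash means an applied dominant: we want the dominant of iii. In Cb major, iii is Eb minor, and its dominant is built on Bb.
Building a dominant seventh chord on Bb gives Bb-D-F-Ab.
With the 43 figure the chord is in second inversion; from the bass F upward in close position it reads F-Ab-Bb-D.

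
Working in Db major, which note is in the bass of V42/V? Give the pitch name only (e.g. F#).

The applied chord V42/V is rooted on Eb: Eb-G-Bb-Db.
The figure 42 means third inversion — the seventh is in the bass.

Db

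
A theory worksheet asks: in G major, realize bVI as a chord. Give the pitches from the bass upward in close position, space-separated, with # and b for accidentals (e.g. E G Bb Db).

bVI is a major triad on the lowered sixth degree, borrowed from the parallel minor. In G major that root is Eb.
So the chord is Eb-G-Bb.

Eb G Bb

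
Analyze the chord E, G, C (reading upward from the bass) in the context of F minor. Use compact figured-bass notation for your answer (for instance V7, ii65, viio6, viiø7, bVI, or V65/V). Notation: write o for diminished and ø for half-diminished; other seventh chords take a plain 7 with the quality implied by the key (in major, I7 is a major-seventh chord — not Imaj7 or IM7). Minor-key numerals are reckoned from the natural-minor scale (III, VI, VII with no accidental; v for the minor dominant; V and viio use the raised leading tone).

The pitches C-E-G form a major triad rooted on C.
In F minor, C is the dominant; the diatonic major triad there is V.
With E in the bass the chord is in first inversion, so the figured bass is 6.

V6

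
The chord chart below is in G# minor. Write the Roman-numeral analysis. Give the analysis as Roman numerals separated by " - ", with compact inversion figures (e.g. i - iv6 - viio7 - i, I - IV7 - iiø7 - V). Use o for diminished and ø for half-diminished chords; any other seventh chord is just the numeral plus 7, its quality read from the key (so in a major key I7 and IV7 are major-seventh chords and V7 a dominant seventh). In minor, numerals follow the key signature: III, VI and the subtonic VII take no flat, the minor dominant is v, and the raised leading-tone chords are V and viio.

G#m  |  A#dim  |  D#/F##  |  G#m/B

i - iio - V6 - i6

G#m: root G# is the tonic; minor triad there is i.
A#dim: root A# is the supertonic; diminished triad there is iio.
D#/F## has root D#, degree 5 in G# minor, so V6.
G#m/B: root G# is the tonic; minor triad there is i6.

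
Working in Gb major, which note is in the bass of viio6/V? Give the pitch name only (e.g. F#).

Eb

The applied chord viio6/V is rooted on C: C-Eb-Gb.
The figure 6 means first inversion — the third is in the bass.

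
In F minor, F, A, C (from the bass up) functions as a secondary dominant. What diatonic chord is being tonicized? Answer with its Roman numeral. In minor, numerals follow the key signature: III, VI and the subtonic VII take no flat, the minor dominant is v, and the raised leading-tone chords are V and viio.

iv

The chord is a major triad on F.
A dominant resolves down a perfect fifth: F → Bb. In F minor, Bb is scale degree 4, i.e. iv.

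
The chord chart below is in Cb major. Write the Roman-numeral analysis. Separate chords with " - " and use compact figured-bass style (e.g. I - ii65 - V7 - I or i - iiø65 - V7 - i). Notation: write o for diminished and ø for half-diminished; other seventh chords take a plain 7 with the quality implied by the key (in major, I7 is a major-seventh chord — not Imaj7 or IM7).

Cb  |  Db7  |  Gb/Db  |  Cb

Cb has root Cb, degree 1 in Cb major, so I.
Db7: chromatic; Db is V of V, so V7/V.
Gb/Db has root Gb, degree 5 in Cb major, so V64.
Cb: root Cb is the tonic; major triad there is I.

I - V7/V - V64 - I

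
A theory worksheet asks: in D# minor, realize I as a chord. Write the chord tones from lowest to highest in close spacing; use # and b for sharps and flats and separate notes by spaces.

Scale degree 1 in D# minor is D#; here the chord built on it is altered to a major triad. I is the major tonic (Picardy third), borrowed from the parallel major.
So the chord is D#-F##-A#, a major triad.

D# F## A#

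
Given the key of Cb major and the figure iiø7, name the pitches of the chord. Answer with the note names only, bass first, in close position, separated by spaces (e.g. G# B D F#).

iiø7 is the half-diminished supertonic seventh, borrowed from the parallel minor. In Cb major that root is Db.
So the chord is Db-Fb-Abb-Cb.

Db Fb Abb Cb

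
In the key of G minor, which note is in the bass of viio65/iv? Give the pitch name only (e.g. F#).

The applied chord viio65/iv is rooted on B: B-D-F-Ab.
The figure 65 means first inversion — the third is in the bass.

D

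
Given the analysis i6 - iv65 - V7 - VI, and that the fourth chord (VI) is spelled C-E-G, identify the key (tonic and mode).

E minor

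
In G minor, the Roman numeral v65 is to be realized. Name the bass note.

F

v in G minor has root D; the chord is D-F-A-C.
The figure 65 means first inversion — the third is in the bass.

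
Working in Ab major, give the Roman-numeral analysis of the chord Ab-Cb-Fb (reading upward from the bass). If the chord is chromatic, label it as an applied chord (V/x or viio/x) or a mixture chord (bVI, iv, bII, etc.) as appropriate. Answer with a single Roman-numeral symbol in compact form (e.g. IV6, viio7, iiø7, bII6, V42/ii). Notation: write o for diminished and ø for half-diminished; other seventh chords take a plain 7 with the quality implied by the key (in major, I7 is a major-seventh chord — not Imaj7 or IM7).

bVI6

The pitches Fb-Ab-Cb form a major triad rooted on Fb.
Fb is the lowered sixth degree of Ab major (diatonic 6 would be F). This is a major triad on the lowered sixth degree, borrowed from the parallel minor.
With Ab in the bass the chord is in first inversion, so the figured bass is 6.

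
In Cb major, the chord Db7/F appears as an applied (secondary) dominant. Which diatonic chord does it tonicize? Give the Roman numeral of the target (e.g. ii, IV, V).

V

The chord is a dominant seventh chord on Db.
A dominant resolves down a perfect fifth: Db → Gb. In Cb major, Gb is scale degree 5, i.e. V.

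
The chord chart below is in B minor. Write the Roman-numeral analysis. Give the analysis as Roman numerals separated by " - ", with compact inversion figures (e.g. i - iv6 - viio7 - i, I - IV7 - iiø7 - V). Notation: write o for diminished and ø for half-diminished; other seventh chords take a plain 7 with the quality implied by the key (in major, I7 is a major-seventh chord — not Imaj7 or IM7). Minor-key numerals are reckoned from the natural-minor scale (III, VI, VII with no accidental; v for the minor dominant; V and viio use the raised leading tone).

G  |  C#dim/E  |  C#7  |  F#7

G: major triad on G = scale degree 6 → VI.
C#dim/E: diminished triad on C# = scale degree 2 → iio6.
C#7: a dominant seventh chord on C#, the applied dominant of V → V7/V.
F#7 has root F#, degree 5 in B minor, so V7.

VI - iio6 - V7/V - V7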